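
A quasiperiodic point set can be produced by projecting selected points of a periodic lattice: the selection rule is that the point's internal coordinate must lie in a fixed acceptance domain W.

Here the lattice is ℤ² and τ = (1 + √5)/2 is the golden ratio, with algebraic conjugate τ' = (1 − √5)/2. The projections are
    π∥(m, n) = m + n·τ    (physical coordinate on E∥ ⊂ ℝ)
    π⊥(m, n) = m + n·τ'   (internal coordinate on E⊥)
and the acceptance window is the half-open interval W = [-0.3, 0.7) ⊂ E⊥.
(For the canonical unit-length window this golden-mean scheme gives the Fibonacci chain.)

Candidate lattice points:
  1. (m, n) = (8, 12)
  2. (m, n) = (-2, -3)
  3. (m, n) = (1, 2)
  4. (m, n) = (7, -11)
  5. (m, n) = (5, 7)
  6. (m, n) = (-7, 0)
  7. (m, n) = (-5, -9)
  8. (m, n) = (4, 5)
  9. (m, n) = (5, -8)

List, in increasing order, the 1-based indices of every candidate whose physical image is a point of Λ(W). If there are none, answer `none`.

1, 2, 3, 5, 7

Numerically τ ≈ 1.6180 and τ' = −1/τ ≈ -0.6180.
[1] lift (8,12): star map gives 0.5836; window check -0.3 ≤ 0.5836 < 0.7 is true → IN Λ
[2] lift (-2,-3): star map gives -0.1459; window check -0.3 ≤ -0.1459 < 0.7 is true → IN Λ
[3] lift (1,2): star map gives -0.2361; window check -0.3 ≤ -0.2361 < 0.7 is true → IN Λ
[4] lift (7,-11): star map gives 13.7984; window check -0.3 ≤ 13.7984 < 0.7 is false → out
[5] lift (5,7): star map gives 0.6738; window check -0.3 ≤ 0.6738 < 0.7 is true → IN Λ
[6] lift (-7,0): star map gives -7.0000; window check -0.3 ≤ -7.0000 < 0.7 is false → out
[7] lift (-5,-9): star map gives 0.5623; window check -0.3 ≤ 0.5623 < 0.7 is true → IN Λ
[8] lift (4,5): star map gives 0.9098; window check -0.3 ≤ 0.9098 < 0.7 is false → out
[9] lift (5,-8): star map gives 9.9443; window check -0.3 ≤ 9.9443 < 0.7 is false → out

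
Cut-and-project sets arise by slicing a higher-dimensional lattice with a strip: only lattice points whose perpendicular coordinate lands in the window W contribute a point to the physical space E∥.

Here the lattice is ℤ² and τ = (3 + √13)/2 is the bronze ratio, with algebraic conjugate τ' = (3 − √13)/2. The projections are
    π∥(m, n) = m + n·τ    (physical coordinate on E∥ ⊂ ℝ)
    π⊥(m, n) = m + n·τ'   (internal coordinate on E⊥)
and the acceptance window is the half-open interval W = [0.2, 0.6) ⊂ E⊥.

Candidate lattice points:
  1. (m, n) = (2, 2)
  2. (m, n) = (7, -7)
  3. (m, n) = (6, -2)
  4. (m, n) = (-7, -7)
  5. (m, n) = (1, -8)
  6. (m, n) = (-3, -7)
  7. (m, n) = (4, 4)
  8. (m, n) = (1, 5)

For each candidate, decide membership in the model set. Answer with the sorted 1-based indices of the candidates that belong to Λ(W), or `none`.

none

τ' = (3−√13)/2 ≈ -0.30278.
#1 (2,2): internal coord 2 + (2)·τ' = +1.39445; +1.39445 ∉ [0.2, 0.6) → out
#2 (7,-7): internal coord 7 + (-7)·τ' = +9.11943; +9.11943 ∉ [0.2, 0.6) → out
#3 (6,-2): internal coord 6 + (-2)·τ' = +6.60555; +6.60555 ∉ [0.2, 0.6) → out
#4 (-7,-7): internal coord -7 + (-7)·τ' = -4.88057; -4.88057 ∉ [0.2, 0.6) → out
#5 (1,-8): internal coord 1 + (-8)·τ' = +3.42221; +3.42221 ∉ [0.2, 0.6) → out
#6 (-3,-7): internal coord -3 + (-7)·τ' = -0.88057; -0.88057 ∉ [0.2, 0.6) → out
#7 (4,4): internal coord 4 + (4)·τ' = +2.78890; +2.78890 ∉ [0.2, 0.6) → out
#8 (1,5): internal coord 1 + (5)·τ' = -0.51388; -0.51388 ∉ [0.2, 0.6) → out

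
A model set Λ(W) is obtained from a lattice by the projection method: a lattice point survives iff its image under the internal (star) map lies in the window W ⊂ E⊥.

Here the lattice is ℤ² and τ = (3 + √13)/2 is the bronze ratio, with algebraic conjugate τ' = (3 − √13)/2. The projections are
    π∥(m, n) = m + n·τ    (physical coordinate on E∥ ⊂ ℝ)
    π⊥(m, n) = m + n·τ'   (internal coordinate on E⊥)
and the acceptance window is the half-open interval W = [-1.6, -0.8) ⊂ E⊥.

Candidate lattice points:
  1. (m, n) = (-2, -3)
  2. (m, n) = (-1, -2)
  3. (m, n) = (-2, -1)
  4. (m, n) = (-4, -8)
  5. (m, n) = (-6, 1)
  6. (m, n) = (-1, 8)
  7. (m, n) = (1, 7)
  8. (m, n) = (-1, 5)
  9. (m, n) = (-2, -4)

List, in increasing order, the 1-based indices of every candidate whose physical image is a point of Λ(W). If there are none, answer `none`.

1, 4, 7

Compute τ' = (3−√13)/2 = -0.30278, so π⊥(m,n) = m -0.30278·n.
candidate 1: (m,n)=(-2,-3) → π∥ = -2-3·τ ≈ -11.90833, π⊥ = -2-3·τ' ≈ -1.09167 ∈ [-1.6, -0.8) ⇒ IN Λ
candidate 2: (m,n)=(-1,-2) → π∥ = -1-2·τ ≈ -7.60555, π⊥ = -1-2·τ' ≈ -0.39445 ∉ [-1.6, -0.8) ⇒ out
candidate 3: (m,n)=(-2,-1) → π∥ = -2-1·τ ≈ -5.30278, π⊥ = -2-1·τ' ≈ -1.69722 ∉ [-1.6, -0.8) ⇒ out
candidate 4: (m,n)=(-4,-8) → π∥ = -4-8·τ ≈ -30.42221, π⊥ = -4-8·τ' ≈ -1.57779 ∈ [-1.6, -0.8) ⇒ IN Λ
candidate 5: (m,n)=(-6,1) → π∥ = -6+1·τ ≈ -2.69722, π⊥ = -6+1·τ' ≈ -6.30278 ∉ [-1.6, -0.8) ⇒ out
candidate 6: (m,n)=(-1,8) → π∥ = -1+8·τ ≈ 25.42221, π⊥ = -1+8·τ' ≈ -3.42221 ∉ [-1.6, -0.8) ⇒ out
candidate 7: (m,n)=(1,7) → π∥ = 1+7·τ ≈ 24.11943, π⊥ = 1+7·τ' ≈ -1.11943 ∈ [-1.6, -0.8) ⇒ IN Λ
candidate 8: (m,n)=(-1,5) → π∥ = -1+5·τ ≈ 15.51388, π⊥ = -1+5·τ' ≈ -2.51388 ∉ [-1.6, -0.8) ⇒ out
candidate 9: (m,n)=(-2,-4) → π∥ = -2-4·τ ≈ -15.21110, π⊥ = -2-4·τ' ≈ -0.78890 ∉ [-1.6, -0.8) ⇒ out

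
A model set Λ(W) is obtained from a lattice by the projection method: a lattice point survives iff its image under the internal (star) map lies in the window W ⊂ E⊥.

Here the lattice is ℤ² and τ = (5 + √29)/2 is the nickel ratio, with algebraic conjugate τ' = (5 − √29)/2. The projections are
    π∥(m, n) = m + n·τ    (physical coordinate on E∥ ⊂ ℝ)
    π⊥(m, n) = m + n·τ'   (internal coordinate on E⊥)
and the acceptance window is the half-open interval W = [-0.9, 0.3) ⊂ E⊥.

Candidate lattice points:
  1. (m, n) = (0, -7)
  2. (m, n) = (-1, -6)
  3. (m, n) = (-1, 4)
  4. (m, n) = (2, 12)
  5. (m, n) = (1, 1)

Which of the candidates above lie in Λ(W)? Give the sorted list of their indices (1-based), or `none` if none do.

τ' = (5−√29)/2 ≈ -0.19258.
[1] lift (0,-7): star map gives 1.34808; window check -0.9 ≤ 1.34808 < 0.3 is false → out
[2] lift (-1,-6): star map gives 0.15549; window check -0.9 ≤ 0.15549 < 0.3 is true → IN Λ
[3] lift (-1,4): star map gives -1.77033; window check -0.9 ≤ -1.77033 < 0.3 is false → out
[4] lift (2,12): star map gives -0.31099; window check -0.9 ≤ -0.31099 < 0.3 is true → IN Λ
[5] lift (1,1): star map gives 0.80742; window check -0.9 ≤ 0.80742 < 0.3 is false → out

2, 4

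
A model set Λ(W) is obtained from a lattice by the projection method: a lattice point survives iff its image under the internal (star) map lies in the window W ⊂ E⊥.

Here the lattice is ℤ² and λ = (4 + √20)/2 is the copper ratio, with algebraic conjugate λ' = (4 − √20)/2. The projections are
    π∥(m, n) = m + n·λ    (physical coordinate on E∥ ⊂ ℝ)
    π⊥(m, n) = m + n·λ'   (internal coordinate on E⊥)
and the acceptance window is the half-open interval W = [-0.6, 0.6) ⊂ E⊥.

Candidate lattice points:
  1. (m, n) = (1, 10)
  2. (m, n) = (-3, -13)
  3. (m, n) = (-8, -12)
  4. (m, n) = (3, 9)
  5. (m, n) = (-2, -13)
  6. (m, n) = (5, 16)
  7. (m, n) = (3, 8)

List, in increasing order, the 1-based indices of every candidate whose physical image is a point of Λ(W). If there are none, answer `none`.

λ' = (4−√20)/2 ≈ -0.23607.
#1 (1,10): internal coord 1 + (10)·λ' = -1.36068; -1.36068 ∉ [-0.6, 0.6) → out
#2 (-3,-13): internal coord -3 + (-13)·λ' = +0.06888; +0.06888 ∈ [-0.6, 0.6) → IN Λ
#3 (-8,-12): internal coord -8 + (-12)·λ' = -5.16718; -5.16718 ∉ [-0.6, 0.6) → out
#4 (3,9): internal coord 3 + (9)·λ' = +0.87539; +0.87539 ∉ [-0.6, 0.6) → out
#5 (-2,-13): internal coord -2 + (-13)·λ' = +1.06888; +1.06888 ∉ [-0.6, 0.6) → out
#6 (5,16): internal coord 5 + (16)·λ' = +1.22291; +1.22291 ∉ [-0.6, 0.6) → out
#7 (3,8): internal coord 3 + (8)·λ' = +1.11146; +1.11146 ∉ [-0.6, 0.6) → out

2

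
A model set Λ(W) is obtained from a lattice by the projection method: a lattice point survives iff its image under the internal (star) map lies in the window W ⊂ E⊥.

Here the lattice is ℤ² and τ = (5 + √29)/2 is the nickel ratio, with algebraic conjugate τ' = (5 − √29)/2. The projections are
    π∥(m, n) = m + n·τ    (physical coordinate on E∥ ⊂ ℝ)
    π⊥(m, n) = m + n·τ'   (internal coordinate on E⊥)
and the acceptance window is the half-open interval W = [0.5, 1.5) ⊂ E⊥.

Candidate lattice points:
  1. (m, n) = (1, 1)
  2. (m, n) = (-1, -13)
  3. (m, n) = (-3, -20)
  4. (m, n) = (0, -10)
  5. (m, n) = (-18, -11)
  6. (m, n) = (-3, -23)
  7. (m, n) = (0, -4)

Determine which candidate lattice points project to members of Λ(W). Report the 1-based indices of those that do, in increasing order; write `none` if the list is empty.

1, 3, 6, 7

τ' = (5−√29)/2 ≈ -0.19258.
candidate 1: (m,n)=(1,1) → π∥ = 1+1·τ ≈ 6.19258, π⊥ = 1+1·τ' ≈ 0.80742 ∈ [0.5, 1.5) ⇒ IN Λ
candidate 2: (m,n)=(-1,-13) → π∥ = -1-13·τ ≈ -68.50357, π⊥ = -1-13·τ' ≈ 1.50357 ∉ [0.5, 1.5) ⇒ out
candidate 3: (m,n)=(-3,-20) → π∥ = -3-20·τ ≈ -106.85165, π⊥ = -3-20·τ' ≈ 0.85165 ∈ [0.5, 1.5) ⇒ IN Λ
candidate 4: (m,n)=(0,-10) → π∥ = 0-10·τ ≈ -51.92582, π⊥ = 0-10·τ' ≈ 1.92582 ∉ [0.5, 1.5) ⇒ out
candidate 5: (m,n)=(-18,-11) → π∥ = -18-11·τ ≈ -75.11841, π⊥ = -18-11·τ' ≈ -15.88159 ∉ [0.5, 1.5) ⇒ out
candidate 6: (m,n)=(-3,-23) → π∥ = -3-23·τ ≈ -122.42940, π⊥ = -3-23·τ' ≈ 1.42940 ∈ [0.5, 1.5) ⇒ IN Λ
candidate 7: (m,n)=(0,-4) → π∥ = 0-4·τ ≈ -20.77033, π⊥ = 0-4·τ' ≈ 0.77033 ∈ [0.5, 1.5) ⇒ IN Λ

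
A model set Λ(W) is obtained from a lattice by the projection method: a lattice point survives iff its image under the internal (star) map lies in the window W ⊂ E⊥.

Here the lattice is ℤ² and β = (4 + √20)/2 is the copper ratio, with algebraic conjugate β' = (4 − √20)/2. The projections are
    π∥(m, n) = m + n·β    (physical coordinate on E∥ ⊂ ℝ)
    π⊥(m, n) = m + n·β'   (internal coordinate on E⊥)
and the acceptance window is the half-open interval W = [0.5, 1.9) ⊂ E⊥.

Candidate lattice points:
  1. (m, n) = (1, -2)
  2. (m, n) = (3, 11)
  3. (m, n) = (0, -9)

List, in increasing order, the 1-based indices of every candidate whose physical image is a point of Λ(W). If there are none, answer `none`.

1

Numerically β ≈ 4.236068 and β' = −1/β ≈ -0.236068.
#1 (1,-2): internal coord 1 + (-2)·β' = +1.472136; +1.472136 ∈ [0.5, 1.9) → IN Λ
#2 (3,11): internal coord 3 + (11)·β' = +0.403252; +0.403252 ∉ [0.5, 1.9) → out
#3 (0,-9): internal coord 0 + (-9)·β' = +2.124612; +2.124612 ∉ [0.5, 1.9) → out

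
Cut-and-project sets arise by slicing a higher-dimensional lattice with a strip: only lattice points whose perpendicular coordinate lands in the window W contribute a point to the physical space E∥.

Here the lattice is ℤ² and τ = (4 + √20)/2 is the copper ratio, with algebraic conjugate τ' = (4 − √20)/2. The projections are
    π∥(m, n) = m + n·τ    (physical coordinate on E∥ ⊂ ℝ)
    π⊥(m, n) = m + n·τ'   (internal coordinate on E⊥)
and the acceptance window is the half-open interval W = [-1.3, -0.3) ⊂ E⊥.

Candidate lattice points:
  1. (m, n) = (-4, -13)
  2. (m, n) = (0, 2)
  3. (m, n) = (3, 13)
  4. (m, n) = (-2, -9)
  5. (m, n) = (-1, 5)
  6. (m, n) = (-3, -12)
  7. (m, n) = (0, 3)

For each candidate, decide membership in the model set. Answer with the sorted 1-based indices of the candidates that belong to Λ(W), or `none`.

Compute τ' = (4−√20)/2 = -0.2361, so π⊥(m,n) = m -0.2361·n.
candidate 1: (m,n)=(-4,-13) → π∥ = -4-13·τ ≈ -59.0689, π⊥ = -4-13·τ' ≈ -0.9311 ∈ [-1.3, -0.3) ⇒ IN Λ
candidate 2: (m,n)=(0,2) → π∥ = 0+2·τ ≈ 8.4721, π⊥ = 0+2·τ' ≈ -0.4721 ∈ [-1.3, -0.3) ⇒ IN Λ
candidate 3: (m,n)=(3,13) → π∥ = 3+13·τ ≈ 58.0689, π⊥ = 3+13·τ' ≈ -0.0689 ∉ [-1.3, -0.3) ⇒ out
candidate 4: (m,n)=(-2,-9) → π∥ = -2-9·τ ≈ -40.1246, π⊥ = -2-9·τ' ≈ 0.1246 ∉ [-1.3, -0.3) ⇒ out
candidate 5: (m,n)=(-1,5) → π∥ = -1+5·τ ≈ 20.1803, π⊥ = -1+5·τ' ≈ -2.1803 ∉ [-1.3, -0.3) ⇒ out
candidate 6: (m,n)=(-3,-12) → π∥ = -3-12·τ ≈ -53.8328, π⊥ = -3-12·τ' ≈ -0.1672 ∉ [-1.3, -0.3) ⇒ out
candidate 7: (m,n)=(0,3) → π∥ = 0+3·τ ≈ 12.7082, π⊥ = 0+3·τ' ≈ -0.7082 ∈ [-1.3, -0.3) ⇒ IN Λ

1, 2, 7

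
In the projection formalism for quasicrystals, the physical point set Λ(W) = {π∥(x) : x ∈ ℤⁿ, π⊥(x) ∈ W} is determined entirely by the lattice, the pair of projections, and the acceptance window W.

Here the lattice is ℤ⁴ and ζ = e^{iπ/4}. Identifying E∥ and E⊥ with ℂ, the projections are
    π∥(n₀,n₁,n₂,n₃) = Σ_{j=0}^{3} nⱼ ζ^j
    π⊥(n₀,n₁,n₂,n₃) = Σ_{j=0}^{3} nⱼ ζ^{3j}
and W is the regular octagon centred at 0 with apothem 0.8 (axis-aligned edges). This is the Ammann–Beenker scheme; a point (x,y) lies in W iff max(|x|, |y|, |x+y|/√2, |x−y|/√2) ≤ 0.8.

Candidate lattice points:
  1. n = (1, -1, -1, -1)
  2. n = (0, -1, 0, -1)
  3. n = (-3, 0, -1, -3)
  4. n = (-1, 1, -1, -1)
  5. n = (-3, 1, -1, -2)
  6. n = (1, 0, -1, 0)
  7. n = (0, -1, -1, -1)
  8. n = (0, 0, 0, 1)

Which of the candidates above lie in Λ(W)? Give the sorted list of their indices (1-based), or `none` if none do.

7

With ζ = e^{iπ/4} the internal vectors are ζ^0,ζ^3,ζ^6,ζ^9.
candidate 1: n = (1, -1, -1, -1) → π⊥ ≈ (+1.0000, -0.4142); max(|x|,|y|,|x±y|/√2) = 1.0000 > 0.8 ⇒ ∉ W
candidate 2: n = (0, -1, 0, -1) → π⊥ ≈ (+0.0000, -1.4142); max(|x|,|y|,|x±y|/√2) = 1.4142 > 0.8 ⇒ ∉ W
candidate 3: n = (-3, 0, -1, -3) → π⊥ ≈ (-5.1213, -1.1213); max(|x|,|y|,|x±y|/√2) = 5.1213 > 0.8 ⇒ ∉ W
candidate 4: n = (-1, 1, -1, -1) → π⊥ ≈ (-2.4142, +1.0000); max(|x|,|y|,|x±y|/√2) = 2.4142 > 0.8 ⇒ ∉ W
candidate 5: n = (-3, 1, -1, -2) → π⊥ ≈ (-5.1213, +0.2929); max(|x|,|y|,|x±y|/√2) = 5.1213 > 0.8 ⇒ ∉ W
candidate 6: n = (1, 0, -1, 0) → π⊥ ≈ (+1.0000, +1.0000); max(|x|,|y|,|x±y|/√2) = 1.4142 > 0.8 ⇒ ∉ W
candidate 7: n = (0, -1, -1, -1) → π⊥ ≈ (+0.0000, -0.4142); max(|x|,|y|,|x±y|/√2) = 0.4142 ≤ 0.8 ⇒ ∈ W
candidate 8: n = (0, 0, 0, 1) → π⊥ ≈ (+0.7071, +0.7071); max(|x|,|y|,|x±y|/√2) = 1.0000 > 0.8 ⇒ ∉ W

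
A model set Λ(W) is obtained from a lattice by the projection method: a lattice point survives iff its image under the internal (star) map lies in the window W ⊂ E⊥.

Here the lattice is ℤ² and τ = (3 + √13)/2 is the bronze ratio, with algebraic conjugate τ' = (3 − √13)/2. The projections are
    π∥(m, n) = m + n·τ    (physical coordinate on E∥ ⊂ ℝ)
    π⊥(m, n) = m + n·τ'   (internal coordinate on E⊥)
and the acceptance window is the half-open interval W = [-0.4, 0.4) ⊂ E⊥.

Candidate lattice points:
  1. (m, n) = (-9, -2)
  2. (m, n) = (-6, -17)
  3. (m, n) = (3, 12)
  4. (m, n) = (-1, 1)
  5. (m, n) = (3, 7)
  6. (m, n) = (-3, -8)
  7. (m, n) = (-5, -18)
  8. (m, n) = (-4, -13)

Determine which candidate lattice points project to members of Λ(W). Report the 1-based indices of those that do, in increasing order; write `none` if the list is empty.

Numerically τ ≈ 3.3028 and τ' = −1/τ ≈ -0.3028.
#1 (-9,-2): internal coord -9 + (-2)·τ' = -8.3944; -8.3944 ∉ [-0.4, 0.4) → out
#2 (-6,-17): internal coord -6 + (-17)·τ' = -0.8528; -0.8528 ∉ [-0.4, 0.4) → out
#3 (3,12): internal coord 3 + (12)·τ' = -0.6333; -0.6333 ∉ [-0.4, 0.4) → out
#4 (-1,1): internal coord -1 + (1)·τ' = -1.3028; -1.3028 ∉ [-0.4, 0.4) → out
#5 (3,7): internal coord 3 + (7)·τ' = +0.8806; +0.8806 ∉ [-0.4, 0.4) → out
#6 (-3,-8): internal coord -3 + (-8)·τ' = -0.5778; -0.5778 ∉ [-0.4, 0.4) → out
#7 (-5,-18): internal coord -5 + (-18)·τ' = +0.4500; +0.4500 ∉ [-0.4, 0.4) → out
#8 (-4,-13): internal coord -4 + (-13)·τ' = -0.0639; -0.0639 ∈ [-0.4, 0.4) → IN Λ

8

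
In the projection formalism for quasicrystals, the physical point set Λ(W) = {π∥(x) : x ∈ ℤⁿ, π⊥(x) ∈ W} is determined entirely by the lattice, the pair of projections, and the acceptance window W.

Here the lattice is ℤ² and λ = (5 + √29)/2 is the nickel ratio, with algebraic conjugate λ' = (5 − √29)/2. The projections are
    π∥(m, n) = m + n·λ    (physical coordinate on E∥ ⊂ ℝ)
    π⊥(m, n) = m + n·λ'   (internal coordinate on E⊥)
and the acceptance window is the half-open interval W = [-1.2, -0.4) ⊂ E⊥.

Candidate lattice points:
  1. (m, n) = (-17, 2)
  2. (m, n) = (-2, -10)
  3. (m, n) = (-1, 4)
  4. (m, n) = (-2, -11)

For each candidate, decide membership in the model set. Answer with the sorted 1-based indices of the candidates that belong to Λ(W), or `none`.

none

Numerically λ ≈ 5.19258 and λ' = −1/λ ≈ -0.19258.
candidate 1: (m,n)=(-17,2) → π∥ = -17+2·λ ≈ -6.61484, π⊥ = -17+2·λ' ≈ -17.38516 ∉ [-1.2, -0.4) ⇒ out
candidate 2: (m,n)=(-2,-10) → π∥ = -2-10·λ ≈ -53.92582, π⊥ = -2-10·λ' ≈ -0.07418 ∉ [-1.2, -0.4) ⇒ out
candidate 3: (m,n)=(-1,4) → π∥ = -1+4·λ ≈ 19.77033, π⊥ = -1+4·λ' ≈ -1.77033 ∉ [-1.2, -0.4) ⇒ out
candidate 4: (m,n)=(-2,-11) → π∥ = -2-11·λ ≈ -59.11841, π⊥ = -2-11·λ' ≈ 0.11841 ∉ [-1.2, -0.4) ⇒ out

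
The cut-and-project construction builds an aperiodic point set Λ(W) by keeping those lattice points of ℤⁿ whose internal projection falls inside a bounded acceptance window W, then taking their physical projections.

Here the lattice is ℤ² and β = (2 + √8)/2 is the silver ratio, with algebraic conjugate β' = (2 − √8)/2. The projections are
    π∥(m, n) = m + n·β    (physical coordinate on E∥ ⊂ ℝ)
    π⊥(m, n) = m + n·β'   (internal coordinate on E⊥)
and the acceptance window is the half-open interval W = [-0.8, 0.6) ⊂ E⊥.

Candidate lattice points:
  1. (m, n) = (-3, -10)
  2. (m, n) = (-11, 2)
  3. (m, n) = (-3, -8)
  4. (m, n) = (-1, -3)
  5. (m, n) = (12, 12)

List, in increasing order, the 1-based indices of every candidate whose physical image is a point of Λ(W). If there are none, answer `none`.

3, 4

β' = (2−√8)/2 ≈ -0.414214.
candidate 1: (m,n)=(-3,-10) → π∥ = -3-10·β ≈ -27.142136, π⊥ = -3-10·β' ≈ 1.142136 ∉ [-0.8, 0.6) ⇒ out
candidate 2: (m,n)=(-11,2) → π∥ = -11+2·β ≈ -6.171573, π⊥ = -11+2·β' ≈ -11.828427 ∉ [-0.8, 0.6) ⇒ out
candidate 3: (m,n)=(-3,-8) → π∥ = -3-8·β ≈ -22.313708, π⊥ = -3-8·β' ≈ 0.313708 ∈ [-0.8, 0.6) ⇒ IN Λ
candidate 4: (m,n)=(-1,-3) → π∥ = -1-3·β ≈ -8.242641, π⊥ = -1-3·β' ≈ 0.242641 ∈ [-0.8, 0.6) ⇒ IN Λ
candidate 5: (m,n)=(12,12) → π∥ = 12+12·β ≈ 40.970563, π⊥ = 12+12·β' ≈ 7.029437 ∉ [-0.8, 0.6) ⇒ out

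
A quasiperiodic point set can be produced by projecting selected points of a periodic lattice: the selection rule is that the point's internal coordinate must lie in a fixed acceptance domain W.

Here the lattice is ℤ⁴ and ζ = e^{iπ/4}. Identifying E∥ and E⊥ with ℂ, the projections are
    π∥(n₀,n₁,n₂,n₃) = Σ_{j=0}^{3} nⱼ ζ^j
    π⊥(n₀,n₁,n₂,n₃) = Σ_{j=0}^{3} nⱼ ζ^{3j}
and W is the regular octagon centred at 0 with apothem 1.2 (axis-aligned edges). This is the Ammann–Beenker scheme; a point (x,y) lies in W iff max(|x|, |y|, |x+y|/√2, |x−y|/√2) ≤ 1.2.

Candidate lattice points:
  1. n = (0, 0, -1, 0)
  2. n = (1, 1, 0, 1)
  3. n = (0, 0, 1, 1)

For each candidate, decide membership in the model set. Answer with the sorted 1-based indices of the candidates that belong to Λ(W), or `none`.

1, 3

Internal map: ζ^{3j} for j=0..3 gives (1,0), (−√2/2,√2/2), (0,−1), (√2/2,√2/2).
#1 (0, 0, -1, 0): internal (0.000000, 1.000000); octagon support 1.000000 vs apothem 1.2 → ∈ W
#2 (1, 1, 0, 1): internal (1.000000, 1.414214); octagon support 1.707107 vs apothem 1.2 → ∉ W
#3 (0, 0, 1, 1): internal (0.707107, -0.292893); octagon support 0.707107 vs apothem 1.2 → ∈ W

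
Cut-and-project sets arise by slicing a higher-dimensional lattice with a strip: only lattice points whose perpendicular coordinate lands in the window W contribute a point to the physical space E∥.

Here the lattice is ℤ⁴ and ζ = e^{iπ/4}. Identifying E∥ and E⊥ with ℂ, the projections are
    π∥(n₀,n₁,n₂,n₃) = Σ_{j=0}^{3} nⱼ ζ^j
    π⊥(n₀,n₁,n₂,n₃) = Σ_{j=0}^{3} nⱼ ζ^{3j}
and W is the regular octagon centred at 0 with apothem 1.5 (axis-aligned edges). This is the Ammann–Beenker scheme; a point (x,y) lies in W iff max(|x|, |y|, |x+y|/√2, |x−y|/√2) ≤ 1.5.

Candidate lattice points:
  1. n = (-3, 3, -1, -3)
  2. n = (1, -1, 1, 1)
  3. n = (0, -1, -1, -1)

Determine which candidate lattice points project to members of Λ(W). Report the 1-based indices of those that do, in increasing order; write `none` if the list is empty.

With ζ = e^{iπ/4} the internal vectors are ζ^0,ζ^3,ζ^6,ζ^9.
#1 (-3, 3, -1, -3): internal (-7.24264, 1.00000); octagon support 7.24264 vs apothem 1.5 → ∉ W
#2 (1, -1, 1, 1): internal (2.41421, -1.00000); octagon support 2.41421 vs apothem 1.5 → ∉ W
#3 (0, -1, -1, -1): internal (0.00000, -0.41421); octagon support 0.41421 vs apothem 1.5 → ∈ W

3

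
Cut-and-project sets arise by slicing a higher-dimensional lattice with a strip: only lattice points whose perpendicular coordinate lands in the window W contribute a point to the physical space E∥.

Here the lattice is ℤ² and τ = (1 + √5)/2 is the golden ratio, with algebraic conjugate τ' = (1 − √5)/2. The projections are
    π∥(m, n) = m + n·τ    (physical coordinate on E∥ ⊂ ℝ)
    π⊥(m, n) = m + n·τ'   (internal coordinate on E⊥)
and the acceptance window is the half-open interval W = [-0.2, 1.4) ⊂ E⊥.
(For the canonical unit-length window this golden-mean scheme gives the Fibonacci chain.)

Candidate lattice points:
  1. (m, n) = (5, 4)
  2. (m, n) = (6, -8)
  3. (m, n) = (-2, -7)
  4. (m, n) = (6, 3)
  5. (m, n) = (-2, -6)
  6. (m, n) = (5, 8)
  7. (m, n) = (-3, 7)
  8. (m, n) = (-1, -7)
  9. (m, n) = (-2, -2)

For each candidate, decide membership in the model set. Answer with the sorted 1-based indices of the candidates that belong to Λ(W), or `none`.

6

τ' = (1−√5)/2 ≈ -0.6180.
candidate 1: (m,n)=(5,4) → π∥ = 5+4·τ ≈ 11.4721, π⊥ = 5+4·τ' ≈ 2.5279 ∉ [-0.2, 1.4) ⇒ out
candidate 2: (m,n)=(6,-8) → π∥ = 6-8·τ ≈ -6.9443, π⊥ = 6-8·τ' ≈ 10.9443 ∉ [-0.2, 1.4) ⇒ out
candidate 3: (m,n)=(-2,-7) → π∥ = -2-7·τ ≈ -13.3262, π⊥ = -2-7·τ' ≈ 2.3262 ∉ [-0.2, 1.4) ⇒ out
candidate 4: (m,n)=(6,3) → π∥ = 6+3·τ ≈ 10.8541, π⊥ = 6+3·τ' ≈ 4.1459 ∉ [-0.2, 1.4) ⇒ out
candidate 5: (m,n)=(-2,-6) → π∥ = -2-6·τ ≈ -11.7082, π⊥ = -2-6·τ' ≈ 1.7082 ∉ [-0.2, 1.4) ⇒ out
candidate 6: (m,n)=(5,8) → π∥ = 5+8·τ ≈ 17.9443, π⊥ = 5+8·τ' ≈ 0.0557 ∈ [-0.2, 1.4) ⇒ IN Λ
candidate 7: (m,n)=(-3,7) → π∥ = -3+7·τ ≈ 8.3262, π⊥ = -3+7·τ' ≈ -7.3262 ∉ [-0.2, 1.4) ⇒ out
candidate 8: (m,n)=(-1,-7) → π∥ = -1-7·τ ≈ -12.3262, π⊥ = -1-7·τ' ≈ 3.3262 ∉ [-0.2, 1.4) ⇒ out
candidate 9: (m,n)=(-2,-2) → π∥ = -2-2·τ ≈ -5.2361, π⊥ = -2-2·τ' ≈ -0.7639 ∉ [-0.2, 1.4) ⇒ out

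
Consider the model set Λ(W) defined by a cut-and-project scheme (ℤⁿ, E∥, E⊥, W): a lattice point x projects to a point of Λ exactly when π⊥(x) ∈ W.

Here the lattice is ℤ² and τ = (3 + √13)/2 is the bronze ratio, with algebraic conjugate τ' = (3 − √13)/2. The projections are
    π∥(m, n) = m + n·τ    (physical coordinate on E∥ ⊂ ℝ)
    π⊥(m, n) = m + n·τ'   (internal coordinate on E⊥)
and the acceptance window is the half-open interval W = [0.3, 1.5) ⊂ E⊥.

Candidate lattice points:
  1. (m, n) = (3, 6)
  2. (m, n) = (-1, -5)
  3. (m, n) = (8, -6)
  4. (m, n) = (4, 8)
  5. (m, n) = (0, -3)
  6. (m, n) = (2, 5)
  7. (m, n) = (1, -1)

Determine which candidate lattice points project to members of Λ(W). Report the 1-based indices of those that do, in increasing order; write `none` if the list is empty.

1, 2, 5, 6, 7

τ' = (3−√13)/2 ≈ -0.302776.
[1] lift (3,6): star map gives 1.183346; window check 0.3 ≤ 1.183346 < 1.5 is true → IN Λ
[2] lift (-1,-5): star map gives 0.513878; window check 0.3 ≤ 0.513878 < 1.5 is true → IN Λ
[3] lift (8,-6): star map gives 9.816654; window check 0.3 ≤ 9.816654 < 1.5 is false → out
[4] lift (4,8): star map gives 1.577795; window check 0.3 ≤ 1.577795 < 1.5 is false → out
[5] lift (0,-3): star map gives 0.908327; window check 0.3 ≤ 0.908327 < 1.5 is true → IN Λ
[6] lift (2,5): star map gives 0.486122; window check 0.3 ≤ 0.486122 < 1.5 is true → IN Λ
[7] lift (1,-1): star map gives 1.302776; window check 0.3 ≤ 1.302776 < 1.5 is true → IN Λ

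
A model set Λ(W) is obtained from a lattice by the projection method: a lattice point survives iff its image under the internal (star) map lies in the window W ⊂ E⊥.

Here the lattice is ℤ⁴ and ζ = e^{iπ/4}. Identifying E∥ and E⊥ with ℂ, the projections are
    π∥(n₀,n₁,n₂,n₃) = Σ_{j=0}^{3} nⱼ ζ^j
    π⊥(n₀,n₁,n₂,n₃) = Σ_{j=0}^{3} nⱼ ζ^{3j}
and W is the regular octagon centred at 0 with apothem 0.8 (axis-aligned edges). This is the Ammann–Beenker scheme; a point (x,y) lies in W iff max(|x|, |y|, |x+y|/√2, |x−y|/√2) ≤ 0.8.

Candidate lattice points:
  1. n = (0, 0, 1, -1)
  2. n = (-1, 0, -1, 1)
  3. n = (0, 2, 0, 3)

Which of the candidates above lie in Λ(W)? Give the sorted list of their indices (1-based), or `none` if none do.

none

Internal map: ζ^{3j} for j=0..3 gives (1,0), (−√2/2,√2/2), (0,−1), (√2/2,√2/2).
candidate 1: n = (0, 0, 1, -1) → π⊥ ≈ (-0.707107, -1.707107); max(|x|,|y|,|x±y|/√2) = 1.707107 > 0.8 ⇒ ∉ W
candidate 2: n = (-1, 0, -1, 1) → π⊥ ≈ (-0.292893, +1.707107); max(|x|,|y|,|x±y|/√2) = 1.707107 > 0.8 ⇒ ∉ W
candidate 3: n = (0, 2, 0, 3) → π⊥ ≈ (+0.707107, +3.535534); max(|x|,|y|,|x±y|/√2) = 3.535534 > 0.8 ⇒ ∉ W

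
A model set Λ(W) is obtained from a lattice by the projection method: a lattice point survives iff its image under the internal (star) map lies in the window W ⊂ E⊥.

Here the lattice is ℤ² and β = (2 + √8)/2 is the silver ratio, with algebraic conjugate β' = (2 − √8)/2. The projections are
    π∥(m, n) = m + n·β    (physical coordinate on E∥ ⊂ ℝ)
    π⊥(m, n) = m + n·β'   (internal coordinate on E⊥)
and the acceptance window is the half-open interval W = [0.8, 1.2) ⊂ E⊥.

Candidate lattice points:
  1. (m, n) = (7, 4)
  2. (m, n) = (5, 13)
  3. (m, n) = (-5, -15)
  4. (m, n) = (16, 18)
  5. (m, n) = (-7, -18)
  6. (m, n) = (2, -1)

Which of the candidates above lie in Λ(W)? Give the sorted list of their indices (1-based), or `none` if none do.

β' = (2−√8)/2 ≈ -0.414214.
#1 (7,4): internal coord 7 + (4)·β' = +5.343146; +5.343146 ∉ [0.8, 1.2) → out
#2 (5,13): internal coord 5 + (13)·β' = -0.384776; -0.384776 ∉ [0.8, 1.2) → out
#3 (-5,-15): internal coord -5 + (-15)·β' = +1.213203; +1.213203 ∉ [0.8, 1.2) → out
#4 (16,18): internal coord 16 + (18)·β' = +8.544156; +8.544156 ∉ [0.8, 1.2) → out
#5 (-7,-18): internal coord -7 + (-18)·β' = +0.455844; +0.455844 ∉ [0.8, 1.2) → out
#6 (2,-1): internal coord 2 + (-1)·β' = +2.414214; +2.414214 ∉ [0.8, 1.2) → out

none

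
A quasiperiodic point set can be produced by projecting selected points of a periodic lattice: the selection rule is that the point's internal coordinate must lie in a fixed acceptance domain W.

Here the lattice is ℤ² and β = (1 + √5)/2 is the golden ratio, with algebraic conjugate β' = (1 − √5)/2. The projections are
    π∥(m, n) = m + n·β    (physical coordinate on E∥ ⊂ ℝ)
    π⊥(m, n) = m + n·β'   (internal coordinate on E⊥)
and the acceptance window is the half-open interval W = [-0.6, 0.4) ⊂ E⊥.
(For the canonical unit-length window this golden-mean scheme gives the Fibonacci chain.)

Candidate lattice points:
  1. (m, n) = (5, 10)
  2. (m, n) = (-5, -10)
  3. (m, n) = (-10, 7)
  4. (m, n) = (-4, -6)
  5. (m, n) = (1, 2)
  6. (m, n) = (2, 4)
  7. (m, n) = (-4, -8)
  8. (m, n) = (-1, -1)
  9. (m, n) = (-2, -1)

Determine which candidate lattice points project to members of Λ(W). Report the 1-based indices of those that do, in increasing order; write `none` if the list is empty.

Numerically β ≈ 1.6180 and β' = −1/β ≈ -0.6180.
[1] lift (5,10): star map gives -1.1803; window check -0.6 ≤ -1.1803 < 0.4 is false → out
[2] lift (-5,-10): star map gives 1.1803; window check -0.6 ≤ 1.1803 < 0.4 is false → out
[3] lift (-10,7): star map gives -14.3262; window check -0.6 ≤ -14.3262 < 0.4 is false → out
[4] lift (-4,-6): star map gives -0.2918; window check -0.6 ≤ -0.2918 < 0.4 is true → IN Λ
[5] lift (1,2): star map gives -0.2361; window check -0.6 ≤ -0.2361 < 0.4 is true → IN Λ
[6] lift (2,4): star map gives -0.4721; window check -0.6 ≤ -0.4721 < 0.4 is true → IN Λ
[7] lift (-4,-8): star map gives 0.9443; window check -0.6 ≤ 0.9443 < 0.4 is false → out
[8] lift (-1,-1): star map gives -0.3820; window check -0.6 ≤ -0.3820 < 0.4 is true → IN Λ
[9] lift (-2,-1): star map gives -1.3820; window check -0.6 ≤ -1.3820 < 0.4 is false → out

4, 5, 6, 8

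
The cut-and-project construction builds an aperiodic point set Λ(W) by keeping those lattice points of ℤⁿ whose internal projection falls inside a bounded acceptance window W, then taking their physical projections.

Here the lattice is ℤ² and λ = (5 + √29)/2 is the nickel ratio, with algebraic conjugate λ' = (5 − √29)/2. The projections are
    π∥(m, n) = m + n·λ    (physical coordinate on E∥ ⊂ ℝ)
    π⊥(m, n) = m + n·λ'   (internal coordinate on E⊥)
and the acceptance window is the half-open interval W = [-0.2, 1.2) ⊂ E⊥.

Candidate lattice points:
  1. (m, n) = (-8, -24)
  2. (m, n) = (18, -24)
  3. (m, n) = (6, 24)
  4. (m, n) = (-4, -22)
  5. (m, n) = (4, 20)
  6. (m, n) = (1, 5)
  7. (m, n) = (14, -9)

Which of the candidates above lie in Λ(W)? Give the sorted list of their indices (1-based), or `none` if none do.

4, 5, 6

Numerically λ ≈ 5.19258 and λ' = −1/λ ≈ -0.19258.
candidate 1: (m,n)=(-8,-24) → π∥ = -8-24·λ ≈ -132.62198, π⊥ = -8-24·λ' ≈ -3.37802 ∉ [-0.2, 1.2) ⇒ out
candidate 2: (m,n)=(18,-24) → π∥ = 18-24·λ ≈ -106.62198, π⊥ = 18-24·λ' ≈ 22.62198 ∉ [-0.2, 1.2) ⇒ out
candidate 3: (m,n)=(6,24) → π∥ = 6+24·λ ≈ 130.62198, π⊥ = 6+24·λ' ≈ 1.37802 ∉ [-0.2, 1.2) ⇒ out
candidate 4: (m,n)=(-4,-22) → π∥ = -4-22·λ ≈ -118.23681, π⊥ = -4-22·λ' ≈ 0.23681 ∈ [-0.2, 1.2) ⇒ IN Λ
candidate 5: (m,n)=(4,20) → π∥ = 4+20·λ ≈ 107.85165, π⊥ = 4+20·λ' ≈ 0.14835 ∈ [-0.2, 1.2) ⇒ IN Λ
candidate 6: (m,n)=(1,5) → π∥ = 1+5·λ ≈ 26.96291, π⊥ = 1+5·λ' ≈ 0.03709 ∈ [-0.2, 1.2) ⇒ IN Λ
candidate 7: (m,n)=(14,-9) → π∥ = 14-9·λ ≈ -32.73324, π⊥ = 14-9·λ' ≈ 15.73324 ∉ [-0.2, 1.2) ⇒ out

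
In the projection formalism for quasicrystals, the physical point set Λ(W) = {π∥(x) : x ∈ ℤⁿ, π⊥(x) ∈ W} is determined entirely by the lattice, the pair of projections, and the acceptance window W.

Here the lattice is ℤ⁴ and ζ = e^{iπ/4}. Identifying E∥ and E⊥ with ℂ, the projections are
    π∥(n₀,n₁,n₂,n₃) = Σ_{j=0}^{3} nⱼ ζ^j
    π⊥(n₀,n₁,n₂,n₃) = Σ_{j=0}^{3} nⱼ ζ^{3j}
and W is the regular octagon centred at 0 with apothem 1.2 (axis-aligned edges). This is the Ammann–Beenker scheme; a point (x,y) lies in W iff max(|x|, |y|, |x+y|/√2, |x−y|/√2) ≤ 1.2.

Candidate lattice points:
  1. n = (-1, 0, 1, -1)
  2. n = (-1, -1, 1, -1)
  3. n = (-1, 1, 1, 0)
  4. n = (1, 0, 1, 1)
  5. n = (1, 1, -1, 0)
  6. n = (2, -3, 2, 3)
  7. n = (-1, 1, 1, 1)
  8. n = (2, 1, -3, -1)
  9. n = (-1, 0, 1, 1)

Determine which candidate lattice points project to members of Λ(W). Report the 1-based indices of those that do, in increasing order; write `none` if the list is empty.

7, 9

Internal map: ζ^{3j} for j=0..3 gives (1,0), (−√2/2,√2/2), (0,−1), (√2/2,√2/2).
#1 (-1, 0, 1, -1): internal (-1.7071, -1.7071); octagon support 2.4142 vs apothem 1.2 → ∉ W
#2 (-1, -1, 1, -1): internal (-1.0000, -2.4142); octagon support 2.4142 vs apothem 1.2 → ∉ W
#3 (-1, 1, 1, 0): internal (-1.7071, -0.2929); octagon support 1.7071 vs apothem 1.2 → ∉ W
#4 (1, 0, 1, 1): internal (1.7071, -0.2929); octagon support 1.7071 vs apothem 1.2 → ∉ W
#5 (1, 1, -1, 0): internal (0.2929, 1.7071); octagon support 1.7071 vs apothem 1.2 → ∉ W
#6 (2, -3, 2, 3): internal (6.2426, -2.0000); octagon support 6.2426 vs apothem 1.2 → ∉ W
#7 (-1, 1, 1, 1): internal (-1.0000, 0.4142); octagon support 1.0000 vs apothem 1.2 → ∈ W
#8 (2, 1, -3, -1): internal (0.5858, 3.0000); octagon support 3.0000 vs apothem 1.2 → ∉ W
#9 (-1, 0, 1, 1): internal (-0.2929, -0.2929); octagon support 0.4142 vs apothem 1.2 → ∈ W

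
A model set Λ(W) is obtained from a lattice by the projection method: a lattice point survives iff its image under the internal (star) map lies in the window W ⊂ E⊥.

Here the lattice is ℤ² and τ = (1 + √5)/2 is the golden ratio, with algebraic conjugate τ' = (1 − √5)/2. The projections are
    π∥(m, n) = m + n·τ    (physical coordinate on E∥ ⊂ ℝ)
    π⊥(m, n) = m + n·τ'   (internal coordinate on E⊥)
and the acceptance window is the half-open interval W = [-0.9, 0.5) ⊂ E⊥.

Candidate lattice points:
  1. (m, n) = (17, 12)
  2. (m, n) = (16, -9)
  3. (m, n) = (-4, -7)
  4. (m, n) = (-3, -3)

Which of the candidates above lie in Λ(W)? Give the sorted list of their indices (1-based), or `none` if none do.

τ' = (1−√5)/2 ≈ -0.61803.
[1] lift (17,12): star map gives 9.58359; window check -0.9 ≤ 9.58359 < 0.5 is false → out
[2] lift (16,-9): star map gives 21.56231; window check -0.9 ≤ 21.56231 < 0.5 is false → out
[3] lift (-4,-7): star map gives 0.32624; window check -0.9 ≤ 0.32624 < 0.5 is true → IN Λ
[4] lift (-3,-3): star map gives -1.14590; window check -0.9 ≤ -1.14590 < 0.5 is false → out

3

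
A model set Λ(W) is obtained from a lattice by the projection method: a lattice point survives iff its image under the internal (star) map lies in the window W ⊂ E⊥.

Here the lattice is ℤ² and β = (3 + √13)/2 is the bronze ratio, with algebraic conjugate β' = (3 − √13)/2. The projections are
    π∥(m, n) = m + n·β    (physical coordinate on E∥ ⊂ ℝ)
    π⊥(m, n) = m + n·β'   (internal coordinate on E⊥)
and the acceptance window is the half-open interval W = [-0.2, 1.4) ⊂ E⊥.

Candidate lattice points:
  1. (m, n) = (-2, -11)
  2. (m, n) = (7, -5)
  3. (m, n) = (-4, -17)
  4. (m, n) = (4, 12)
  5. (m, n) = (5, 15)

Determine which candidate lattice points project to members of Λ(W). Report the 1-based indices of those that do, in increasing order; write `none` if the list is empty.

1, 3, 4, 5

Numerically β ≈ 3.30278 and β' = −1/β ≈ -0.30278.
#1 (-2,-11): internal coord -2 + (-11)·β' = +1.33053; +1.33053 ∈ [-0.2, 1.4) → IN Λ
#2 (7,-5): internal coord 7 + (-5)·β' = +8.51388; +8.51388 ∉ [-0.2, 1.4) → out
#3 (-4,-17): internal coord -4 + (-17)·β' = +1.14719; +1.14719 ∈ [-0.2, 1.4) → IN Λ
#4 (4,12): internal coord 4 + (12)·β' = +0.36669; +0.36669 ∈ [-0.2, 1.4) → IN Λ
#5 (5,15): internal coord 5 + (15)·β' = +0.45837; +0.45837 ∈ [-0.2, 1.4) → IN Λ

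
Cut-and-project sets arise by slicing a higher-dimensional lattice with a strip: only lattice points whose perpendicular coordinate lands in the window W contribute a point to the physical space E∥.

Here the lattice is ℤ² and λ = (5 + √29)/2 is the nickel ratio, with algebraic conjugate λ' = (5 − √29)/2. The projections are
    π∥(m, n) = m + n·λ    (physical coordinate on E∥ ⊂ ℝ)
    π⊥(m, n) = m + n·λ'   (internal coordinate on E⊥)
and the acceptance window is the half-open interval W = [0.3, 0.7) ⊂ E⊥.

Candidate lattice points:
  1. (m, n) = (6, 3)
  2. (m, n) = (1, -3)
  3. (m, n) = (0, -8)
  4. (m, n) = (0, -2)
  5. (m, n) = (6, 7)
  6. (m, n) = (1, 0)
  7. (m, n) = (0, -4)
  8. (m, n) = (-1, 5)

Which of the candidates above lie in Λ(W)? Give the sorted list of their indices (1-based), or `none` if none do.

4

Compute λ' = (5−√29)/2 = -0.1926, so π⊥(m,n) = m -0.1926·n.
#1 (6,3): internal coord 6 + (3)·λ' = +5.4223; +5.4223 ∉ [0.3, 0.7) → out
#2 (1,-3): internal coord 1 + (-3)·λ' = +1.5777; +1.5777 ∉ [0.3, 0.7) → out
#3 (0,-8): internal coord 0 + (-8)·λ' = +1.5407; +1.5407 ∉ [0.3, 0.7) → out
#4 (0,-2): internal coord 0 + (-2)·λ' = +0.3852; +0.3852 ∈ [0.3, 0.7) → IN Λ
#5 (6,7): internal coord 6 + (7)·λ' = +4.6519; +4.6519 ∉ [0.3, 0.7) → out
#6 (1,0): internal coord 1 + (0)·λ' = +1.0000; +1.0000 ∉ [0.3, 0.7) → out
#7 (0,-4): internal coord 0 + (-4)·λ' = +0.7703; +0.7703 ∉ [0.3, 0.7) → out
#8 (-1,5): internal coord -1 + (5)·λ' = -1.9629; -1.9629 ∉ [0.3, 0.7) → out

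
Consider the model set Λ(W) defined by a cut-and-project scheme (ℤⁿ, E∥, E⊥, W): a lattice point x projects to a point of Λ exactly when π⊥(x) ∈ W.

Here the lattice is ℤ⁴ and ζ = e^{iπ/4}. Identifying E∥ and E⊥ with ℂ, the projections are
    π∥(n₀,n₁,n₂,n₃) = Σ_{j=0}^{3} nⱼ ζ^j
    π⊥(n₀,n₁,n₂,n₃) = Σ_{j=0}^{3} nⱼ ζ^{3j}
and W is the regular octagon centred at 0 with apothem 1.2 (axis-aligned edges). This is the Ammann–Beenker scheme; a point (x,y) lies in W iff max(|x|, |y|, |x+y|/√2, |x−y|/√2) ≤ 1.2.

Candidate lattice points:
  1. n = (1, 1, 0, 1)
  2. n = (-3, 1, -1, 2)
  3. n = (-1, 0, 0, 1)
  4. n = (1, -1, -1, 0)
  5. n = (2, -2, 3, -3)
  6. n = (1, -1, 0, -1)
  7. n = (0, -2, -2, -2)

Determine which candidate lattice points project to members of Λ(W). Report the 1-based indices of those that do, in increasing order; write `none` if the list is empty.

With ζ = e^{iπ/4} the internal vectors are ζ^0,ζ^3,ζ^6,ζ^9.
#1 (1, 1, 0, 1): internal (1.00000, 1.41421); octagon support 1.70711 vs apothem 1.2 → ∉ W
#2 (-3, 1, -1, 2): internal (-2.29289, 3.12132); octagon support 3.82843 vs apothem 1.2 → ∉ W
#3 (-1, 0, 0, 1): internal (-0.29289, 0.70711); octagon support 0.70711 vs apothem 1.2 → ∈ W
#4 (1, -1, -1, 0): internal (1.70711, 0.29289); octagon support 1.70711 vs apothem 1.2 → ∉ W
#5 (2, -2, 3, -3): internal (1.29289, -6.53553); octagon support 6.53553 vs apothem 1.2 → ∉ W
#6 (1, -1, 0, -1): internal (1.00000, -1.41421); octagon support 1.70711 vs apothem 1.2 → ∉ W
#7 (0, -2, -2, -2): internal (0.00000, -0.82843); octagon support 0.82843 vs apothem 1.2 → ∈ W

3, 7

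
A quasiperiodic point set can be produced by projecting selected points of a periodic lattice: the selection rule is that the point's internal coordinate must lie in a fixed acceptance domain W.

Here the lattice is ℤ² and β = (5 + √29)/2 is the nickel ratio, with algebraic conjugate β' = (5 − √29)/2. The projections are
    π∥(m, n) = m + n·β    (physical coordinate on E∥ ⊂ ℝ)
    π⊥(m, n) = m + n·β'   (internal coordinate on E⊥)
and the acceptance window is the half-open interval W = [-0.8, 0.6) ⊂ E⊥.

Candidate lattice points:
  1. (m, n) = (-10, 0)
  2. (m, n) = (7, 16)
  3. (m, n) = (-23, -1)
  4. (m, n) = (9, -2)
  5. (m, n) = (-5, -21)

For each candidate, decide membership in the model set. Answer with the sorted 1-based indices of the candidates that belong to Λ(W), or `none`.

β' = (5−√29)/2 ≈ -0.19258.
[1] lift (-10,0): star map gives -10.00000; window check -0.8 ≤ -10.00000 < 0.6 is false → out
[2] lift (7,16): star map gives 3.91868; window check -0.8 ≤ 3.91868 < 0.6 is false → out
[3] lift (-23,-1): star map gives -22.80742; window check -0.8 ≤ -22.80742 < 0.6 is false → out
[4] lift (9,-2): star map gives 9.38516; window check -0.8 ≤ 9.38516 < 0.6 is false → out
[5] lift (-5,-21): star map gives -0.95577; window check -0.8 ≤ -0.95577 < 0.6 is false → out

none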